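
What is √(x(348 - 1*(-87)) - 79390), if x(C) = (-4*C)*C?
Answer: I*√836290 ≈ 914.49*I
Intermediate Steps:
x(C) = -4*C²
√(x(348 - 1*(-87)) - 79390) = √(-4*(348 - 1*(-87))² - 79390) = √(-4*(348 + 87)² - 79390) = √(-4*435² - 79390) = √(-4*189225 - 79390) = √(-756900 - 79390) = √(-836290) = I*√836290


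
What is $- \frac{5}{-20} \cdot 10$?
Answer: $\frac{5}{2} \approx 2.5$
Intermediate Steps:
$- \frac{5}{-20} \cdot 10 = \left(-5\right) \left(- \frac{1}{20}\right) 10 = \frac{1}{4} \cdot 10 = \frac{5}{2}$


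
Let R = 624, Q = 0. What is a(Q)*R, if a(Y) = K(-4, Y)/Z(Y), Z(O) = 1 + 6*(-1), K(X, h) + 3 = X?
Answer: 4368/5 ≈ 873.60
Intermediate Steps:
K(X, h) = -3 + X
Z(O) = -5 (Z(O) = 1 - 6 = -5)
a(Y) = 7/5 (a(Y) = (-3 - 4)/(-5) = -7*(-⅕) = 7/5)
a(Q)*R = (7/5)*624 = 4368/5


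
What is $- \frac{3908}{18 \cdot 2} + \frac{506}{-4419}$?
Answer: $- \frac{53357}{491} \approx -108.67$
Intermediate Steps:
$- \frac{3908}{18 \cdot 2} + \frac{506}{-4419} = - \frac{3908}{36} + 506 \left(- \frac{1}{4419}\right) = \left(-3908\right) \frac{1}{36} - \frac{506}{4419} = - \frac{977}{9} - \frac{506}{4419} = - \frac{53357}{491}$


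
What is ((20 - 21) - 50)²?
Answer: 2601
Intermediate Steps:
((20 - 21) - 50)² = (-1 - 50)² = (-51)² = 2601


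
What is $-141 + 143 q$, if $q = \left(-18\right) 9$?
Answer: $-23307$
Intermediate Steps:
$q = -162$
$-141 + 143 q = -141 + 143 \left(-162\right) = -141 - 23166 = -23307$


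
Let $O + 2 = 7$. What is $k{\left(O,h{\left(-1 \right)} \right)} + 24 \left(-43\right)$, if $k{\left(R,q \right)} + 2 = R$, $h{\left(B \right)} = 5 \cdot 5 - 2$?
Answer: $-1029$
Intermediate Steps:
$O = 5$ ($O = -2 + 7 = 5$)
$h{\left(B \right)} = 23$ ($h{\left(B \right)} = 25 - 2 = 23$)
$k{\left(R,q \right)} = -2 + R$
$k{\left(O,h{\left(-1 \right)} \right)} + 24 \left(-43\right) = \left(-2 + 5\right) + 24 \left(-43\right) = 3 - 1032 = -1029$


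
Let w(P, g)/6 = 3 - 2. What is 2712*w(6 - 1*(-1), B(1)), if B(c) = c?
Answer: 16272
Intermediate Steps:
w(P, g) = 6 (w(P, g) = 6*(3 - 2) = 6*1 = 6)
2712*w(6 - 1*(-1), B(1)) = 2712*6 = 16272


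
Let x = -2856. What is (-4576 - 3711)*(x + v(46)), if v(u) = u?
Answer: 23286470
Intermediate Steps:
(-4576 - 3711)*(x + v(46)) = (-4576 - 3711)*(-2856 + 46) = -8287*(-2810) = 23286470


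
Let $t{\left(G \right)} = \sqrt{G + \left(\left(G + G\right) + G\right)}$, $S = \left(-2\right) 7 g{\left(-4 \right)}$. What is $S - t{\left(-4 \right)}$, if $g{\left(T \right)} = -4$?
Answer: $56 - 4 i \approx 56.0 - 4.0 i$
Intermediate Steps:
$S = 56$ ($S = \left(-2\right) 7 \left(-4\right) = \left(-14\right) \left(-4\right) = 56$)
$t{\left(G \right)} = 2 \sqrt{G}$ ($t{\left(G \right)} = \sqrt{G + \left(2 G + G\right)} = \sqrt{G + 3 G} = \sqrt{4 G} = 2 \sqrt{G}$)
$S - t{\left(-4 \right)} = 56 - 2 \sqrt{-4} = 56 - 2 \cdot 2 i = 56 - 4 i$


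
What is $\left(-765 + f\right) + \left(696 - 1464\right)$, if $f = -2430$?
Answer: $-3963$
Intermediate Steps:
$\left(-765 + f\right) + \left(696 - 1464\right) = \left(-765 - 2430\right) + \left(696 - 1464\right) = -3195 + \left(696 - 1464\right) = -3195 - 768 = -3963$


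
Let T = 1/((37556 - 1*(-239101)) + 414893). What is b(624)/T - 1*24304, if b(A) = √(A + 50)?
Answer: -24304 + 691550*√674 ≈ 1.7929e+7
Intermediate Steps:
b(A) = √(50 + A)
T = 1/691550 (T = 1/((37556 + 239101) + 414893) = 1/(276657 + 414893) = 1/691550 ≈ 1.4460e-6)
b(624)/T - 1*24304 = √(50 + 624)/(1/691550) - 1*24304 = √674*691550 - 24304 = 691550*√674 - 24304 = -24304 + 691550*√674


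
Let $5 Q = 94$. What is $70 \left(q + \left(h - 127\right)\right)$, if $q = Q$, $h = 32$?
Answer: $-5334$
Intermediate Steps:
$Q = \frac{94}{5}$ ($Q = \frac{1}{5} \cdot 94 = \frac{94}{5} \approx 18.8$)
$q = \frac{94}{5} \approx 18.8$
$70 \left(q + \left(h - 127\right)\right) = 70 \left(\frac{94}{5} + \left(32 - 127\right)\right) = 70 \left(\frac{94}{5} - 95\right) = 70 \left(- \frac{381}{5}\right) = -5334$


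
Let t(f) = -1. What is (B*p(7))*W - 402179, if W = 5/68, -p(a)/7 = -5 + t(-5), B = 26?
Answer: -6835678/17 ≈ -4.0210e+5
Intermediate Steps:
p(a) = 42 (p(a) = -7*(-5 - 1) = -7*(-6) = 42)
W = 5/68 (W = 5*(1/68) = 5/68 ≈ 0.073529)
(B*p(7))*W - 402179 = (26*42)*(5/68) - 402179 = 1092*(5/68) - 402179 = 1365/17 - 402179 = -6835678/17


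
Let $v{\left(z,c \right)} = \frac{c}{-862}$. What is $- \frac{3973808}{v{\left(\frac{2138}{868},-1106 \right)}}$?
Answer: $- \frac{1712711248}{553} \approx -3.0971 \cdot 10^{6}$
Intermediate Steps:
$v{\left(z,c \right)} = - \frac{c}{862}$ ($v{\left(z,c \right)} = c \left(- \frac{1}{862}\right) = - \frac{c}{862}$)
$- \frac{3973808}{v{\left(\frac{2138}{868},-1106 \right)}} = - \frac{3973808}{\left(- \frac{1}{862}\right) \left(-1106\right)} = - \frac{3973808}{\frac{553}{431}} = \left(-3973808\right) \frac{431}{553} = - \frac{1712711248}{553}$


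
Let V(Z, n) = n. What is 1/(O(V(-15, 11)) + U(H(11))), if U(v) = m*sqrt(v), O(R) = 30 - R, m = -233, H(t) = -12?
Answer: 19/651829 + 466*I*sqrt(3)/651829 ≈ 2.9149e-5 + 0.0012383*I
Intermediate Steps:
U(v) = -233*sqrt(v)
1/(O(V(-15, 11)) + U(H(11))) = 1/((30 - 1*11) - 466*I*sqrt(3)) = 1/((30 - 11) - 466*I*sqrt(3)) = 1/(19 - 466*I*sqrt(3))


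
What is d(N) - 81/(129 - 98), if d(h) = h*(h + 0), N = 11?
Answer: 3670/31 ≈ 118.39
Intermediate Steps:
d(h) = h² (d(h) = h*h = h²)
d(N) - 81/(129 - 98) = 11² - 81/(129 - 98) = 121 - 81/31 = 3670/31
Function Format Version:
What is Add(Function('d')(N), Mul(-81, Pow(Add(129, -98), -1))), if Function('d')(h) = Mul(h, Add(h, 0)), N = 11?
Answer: Rational(3670, 31) ≈ 118.39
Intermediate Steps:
Function('d')(h) = Pow(h, 2) (Function('d')(h) = Mul(h, h) = Pow(h, 2))
Add(Function('d')(N), Mul(-81, Pow(Add(129, -98), -1))) = Add(Pow(11, 2), Mul(-81, Pow(Add(129, -98), -1))) = Add(121, Mul(-81, Pow(31, -1))) = Add(121, Mul(-81, Rational(1, 31))) = Add(121, Rational(-81, 31)) = Rational(3670, 31)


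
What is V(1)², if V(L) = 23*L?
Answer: 529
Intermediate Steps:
V(1)² = (23*1)² = 23² = 529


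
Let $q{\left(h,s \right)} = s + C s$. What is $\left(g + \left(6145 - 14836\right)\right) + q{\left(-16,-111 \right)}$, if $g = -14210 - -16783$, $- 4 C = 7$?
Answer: $- \frac{24139}{4} \approx -6034.8$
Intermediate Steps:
$C = - \frac{7}{4}$ ($C = \left(- \frac{1}{4}\right) 7 = - \frac{7}{4} \approx -1.75$)
$q{\left(h,s \right)} = - \frac{3 s}{4}$ ($q{\left(h,s \right)} = s - \frac{7 s}{4} = - \frac{3 s}{4}$)
$g = 2573$ ($g = -14210 + 16783 = 2573$)
$\left(g + \left(6145 - 14836\right)\right) + q{\left(-16,-111 \right)} = \left(2573 + \left(6145 - 14836\right)\right) - - \frac{333}{4} = \left(2573 + \left(6145 - 14836\right)\right) + \frac{333}{4} = \left(2573 - 8691\right) + \frac{333}{4} = -6118 + \frac{333}{4} = - \frac{24139}{4}$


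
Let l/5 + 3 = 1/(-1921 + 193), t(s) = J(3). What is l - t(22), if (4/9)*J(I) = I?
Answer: -37589/1728 ≈ -21.753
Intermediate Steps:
J(I) = 9*I/4
t(s) = 27/4 (t(s) = (9/4)*3 = 27/4)
l = -25925/1728 (l = -15 + 5/(-1921 + 193) = -15 + 5/(-1728) = -15 + 5*(-1/1728) = -15 - 5/1728 = -25925/1728 ≈ -15.003)
l - t(22) = -25925/1728 - 1*27/4 = -25925/1728 - 27/4 = -37589/1728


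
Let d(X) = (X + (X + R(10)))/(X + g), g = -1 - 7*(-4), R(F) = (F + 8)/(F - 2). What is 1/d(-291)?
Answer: 352/773 ≈ 0.45537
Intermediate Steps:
R(F) = (8 + F)/(-2 + F)
g = 27 (g = -1 + 28 = 27)
d(X) = (9/4 + 2*X)/(27 + X) (d(X) = (X + (X + (8 + 10)/(-2 + 10)))/(X + 27) = (X + (X + 18/8))/(27 + X) = (X + (X + (1/8)*18))/(27 + X) = (X + (X + 9/4))/(27 + X) = (X + (9/4 + X))/(27 + X) = (9/4 + 2*X)/(27 + X))
1/d(-291) = 1/((9 + 8*(-291))/(4*(27 - 291))) = 1/((1/4)*(9 - 2328)/(-264)) = 1/((1/4)*(-1/264)*(-2319)) = 1/(773/352) = 352/773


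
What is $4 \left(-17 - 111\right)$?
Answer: $-512$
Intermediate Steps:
$4 \left(-17 - 111\right) = 4 \left(-128\right) = -512$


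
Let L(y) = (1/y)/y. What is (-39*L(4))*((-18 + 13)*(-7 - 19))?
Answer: -2535/8 ≈ -316.88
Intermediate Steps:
L(y) = y⁻² (L(y) = 1/(y*y) = y⁻²)
(-39*L(4))*((-18 + 13)*(-7 - 19)) = (-39/4²)*((-18 + 13)*(-7 - 19)) = (-39*1/16)*(-5*(-26)) = -39/16*130 = -2535/8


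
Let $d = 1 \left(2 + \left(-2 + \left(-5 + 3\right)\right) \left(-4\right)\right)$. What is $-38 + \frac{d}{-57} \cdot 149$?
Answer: $- \frac{1616}{19} \approx -85.053$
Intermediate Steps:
$d = 18$ ($d = 1 \left(2 + \left(-2 - 2\right) \left(-4\right)\right) = 1 \left(2 - -16\right) = 1 \left(2 + 16\right) = 1 \cdot 18 = 18$)
$-38 + \frac{d}{-57} \cdot 149 = -38 + \frac{18}{-57} \cdot 149 = -38 + 18 \left(- \frac{1}{57}\right) 149 = -38 - \frac{894}{19} = - \frac{1616}{19}$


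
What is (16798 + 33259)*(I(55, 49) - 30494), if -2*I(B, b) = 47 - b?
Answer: -1526388101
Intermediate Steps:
I(B, b) = -47/2 + b/2 (I(B, b) = -(47 - b)/2 = -47/2 + b/2)
(16798 + 33259)*(I(55, 49) - 30494) = (16798 + 33259)*((-47/2 + (½)*49) - 30494) = 50057*((-47/2 + 49/2) - 30494) = 50057*(1 - 30494) = 50057*(-30493) = -1526388101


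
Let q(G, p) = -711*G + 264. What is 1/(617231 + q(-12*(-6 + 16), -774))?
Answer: 1/702815 ≈ 1.4228e-6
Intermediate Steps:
q(G, p) = 264 - 711*G
1/(617231 + q(-12*(-6 + 16), -774)) = 1/(617231 + (264 - (-8532)*(-6 + 16))) = 1/(617231 + (264 - (-8532)*10)) = 1/(617231 + (264 - 711*(-120))) = 1/(617231 + (264 + 85320)) = 1/(617231 + 85584) = 1/702815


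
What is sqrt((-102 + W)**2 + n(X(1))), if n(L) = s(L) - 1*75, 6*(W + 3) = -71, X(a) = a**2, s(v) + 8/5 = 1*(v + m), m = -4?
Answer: sqrt(12213385)/30 ≈ 116.49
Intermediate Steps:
s(v) = -28/5 + v (s(v) = -8/5 + 1*(v - 4) = -8/5 + 1*(-4 + v) = -8/5 + (-4 + v) = -28/5 + v)
W = -89/6 (W = -3 + (1/6)*(-71) = -3 - 71/6 = -89/6 ≈ -14.833)
n(L) = -403/5 + L (n(L) = (-28/5 + L) - 1*75 = (-28/5 + L) - 75 = -403/5 + L)
sqrt((-102 + W)**2 + n(X(1))) = sqrt((-102 - 89/6)**2 + (-403/5 + 1**2)) = sqrt((-701/6)**2 + (-403/5 + 1)) = sqrt(491401/36 - 398/5) = sqrt(2442677/180) = sqrt(12213385)/30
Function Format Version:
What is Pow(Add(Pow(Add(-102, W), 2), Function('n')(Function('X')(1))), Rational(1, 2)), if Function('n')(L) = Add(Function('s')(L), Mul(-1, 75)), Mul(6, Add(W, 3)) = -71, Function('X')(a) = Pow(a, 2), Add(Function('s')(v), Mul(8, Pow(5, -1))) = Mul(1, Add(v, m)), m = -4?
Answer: Mul(Rational(1, 30), Pow(12213385, Rational(1, 2))) ≈ 116.49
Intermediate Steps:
Function('s')(v) = Add(Rational(-28, 5), v) (Function('s')(v) = Add(Rational(-8, 5), Mul(1, Add(v, -4))) = Add(Rational(-8, 5), Mul(1, Add(-4, v))) = Add(Rational(-8, 5), Add(-4, v)) = Add(Rational(-28, 5), v))
W = Rational(-89, 6) (W = Add(-3, Mul(Rational(1, 6), -71)) = Add(-3, Rational(-71, 6)) = Rational(-89, 6) ≈ -14.833)
Function('n')(L) = Add(Rational(-403, 5), L) (Function('n')(L) = Add(Add(Rational(-28, 5), L), Mul(-1, 75)) = Add(Add(Rational(-28, 5), L), -75) = Add(Rational(-403, 5), L))
Pow(Add(Pow(Add(-102, W), 2), Function('n')(Function('X')(1))), Rational(1, 2)) = Pow(Add(Pow(Add(-102, Rational(-89, 6)), 2), Add(Rational(-403, 5), Pow(1, 2))), Rational(1, 2)) = Pow(Add(Pow(Rational(-701, 6), 2), Add(Rational(-403, 5), 1)), Rational(1, 2)) = Pow(Add(Rational(491401, 36), Rational(-398, 5)), Rational(1, 2)) = Pow(Rational(2442677, 180), Rational(1, 2)) = Mul(Rational(1, 30), Pow(12213385, Rational(1, 2)))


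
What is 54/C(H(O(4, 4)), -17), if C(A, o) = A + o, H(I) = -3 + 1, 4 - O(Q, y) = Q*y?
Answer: -54/19 ≈ -2.8421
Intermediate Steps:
O(Q, y) = 4 - Q*y
H(I) = -2
54/C(H(O(4, 4)), -17) = 54/(-2 - 17) = 54/(-19) = 54*(-1/19) = -54/19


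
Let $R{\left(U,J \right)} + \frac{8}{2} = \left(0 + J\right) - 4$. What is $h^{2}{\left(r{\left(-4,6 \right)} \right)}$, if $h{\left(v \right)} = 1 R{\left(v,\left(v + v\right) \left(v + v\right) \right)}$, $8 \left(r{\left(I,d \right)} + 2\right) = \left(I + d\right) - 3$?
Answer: $\frac{25921}{256} \approx 101.25$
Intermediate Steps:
$r{\left(I,d \right)} = - \frac{19}{8} + \frac{I}{8} + \frac{d}{8}$ ($r{\left(I,d \right)} = -2 + \frac{\left(I + d\right) - 3}{8} = -2 + \frac{-3 + I + d}{8} = -2 + \left(- \frac{3}{8} + \frac{I}{8} + \frac{d}{8}\right) = - \frac{19}{8} + \frac{I}{8} + \frac{d}{8}$)
$R{\left(U,J \right)} = -8 + J$ ($R{\left(U,J \right)} = -4 + \left(\left(0 + J\right) - 4\right) = -4 + \left(J - 4\right) = -4 + \left(-4 + J\right) = -8 + J$)
$h{\left(v \right)} = -8 + 4 v^{2}$ ($h{\left(v \right)} = 1 \left(-8 + \left(v + v\right) \left(v + v\right)\right) = 1 \left(-8 + 2 v 2 v\right) = 1 \left(-8 + 4 v^{2}\right) = -8 + 4 v^{2}$)
$h^{2}{\left(r{\left(-4,6 \right)} \right)} = \left(-8 + 4 \left(- \frac{19}{8} + \frac{1}{8} \left(-4\right) + \frac{1}{8} \cdot 6\right)^{2}\right)^{2} = \left(-8 + 4 \left(- \frac{19}{8} - \frac{1}{2} + \frac{3}{4}\right)^{2}\right)^{2} = \left(-8 + 4 \left(- \frac{17}{8}\right)^{2}\right)^{2} = \left(-8 + 4 \cdot \frac{289}{64}\right)^{2} = \left(-8 + \frac{289}{16}\right)^{2} = \left(\frac{161}{16}\right)^{2} = \frac{25921}{256}$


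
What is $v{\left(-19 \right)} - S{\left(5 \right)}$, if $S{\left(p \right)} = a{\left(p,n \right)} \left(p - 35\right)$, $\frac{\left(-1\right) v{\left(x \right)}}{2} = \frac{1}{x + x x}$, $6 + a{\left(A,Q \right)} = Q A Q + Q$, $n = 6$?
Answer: $\frac{923399}{171} \approx 5400.0$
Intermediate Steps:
$a{\left(A,Q \right)} = -6 + Q + A Q^{2}$ ($a{\left(A,Q \right)} = -6 + \left(Q A Q + Q\right) = -6 + \left(A Q Q + Q\right) = -6 + \left(A Q^{2} + Q\right) = -6 + \left(Q + A Q^{2}\right) = -6 + Q + A Q^{2}$)
$v{\left(x \right)} = - \frac{2}{x + x^{2}}$ ($v{\left(x \right)} = - \frac{2}{x + x x} = - \frac{2}{x + x^{2}}$)
$S{\left(p \right)} = 36 p \left(-35 + p\right)$ ($S{\left(p \right)} = \left(-6 + 6 + p 6^{2}\right) \left(p - 35\right) = \left(-6 + 6 + p 36\right) \left(-35 + p\right) = \left(-6 + 6 + 36 p\right) \left(-35 + p\right) = 36 p \left(-35 + p\right)$)
$v{\left(-19 \right)} - S{\left(5 \right)} = - \frac{2}{\left(-19\right) \left(1 - 19\right)} - 36 \cdot 5 \left(-35 + 5\right) = \left(-2\right) \left(- \frac{1}{19}\right) \frac{1}{-18} - 36 \cdot 5 \left(-30\right) = \left(-2\right) \left(- \frac{1}{19}\right) \left(- \frac{1}{18}\right) - -5400 = - \frac{1}{171} + 5400 = \frac{923399}{171}$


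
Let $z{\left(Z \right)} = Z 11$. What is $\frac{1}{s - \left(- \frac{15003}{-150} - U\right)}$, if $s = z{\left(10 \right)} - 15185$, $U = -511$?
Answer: $- \frac{50}{784301} \approx -6.3751 \cdot 10^{-5}$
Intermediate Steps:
$z{\left(Z \right)} = 11 Z$
$s = -15075$ ($s = 11 \cdot 10 - 15185 = 110 - 15185 = -15075$)
$\frac{1}{s - \left(- \frac{15003}{-150} - U\right)} = \frac{1}{-15075 - \left(- \frac{15003}{-150} - -511\right)} = \frac{1}{-15075 - \left(\left(-15003\right) \left(- \frac{1}{150}\right) + 511\right)} = \frac{1}{-15075 - \left(\frac{5001}{50} + 511\right)} = \frac{1}{-15075 - \frac{30551}{50}} = \frac{1}{- \frac{784301}{50}} = - \frac{50}{784301}$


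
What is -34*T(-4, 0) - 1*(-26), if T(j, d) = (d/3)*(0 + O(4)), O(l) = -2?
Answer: 26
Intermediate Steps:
T(j, d) = -2*d/3 (T(j, d) = (d/3)*(0 - 2) = (d*(⅓))*(-2) = (d/3)*(-2) = -2*d/3)
-34*T(-4, 0) - 1*(-26) = -(-68)*0/3 - 1*(-26) = -34*0 + 26 = 0 + 26 = 26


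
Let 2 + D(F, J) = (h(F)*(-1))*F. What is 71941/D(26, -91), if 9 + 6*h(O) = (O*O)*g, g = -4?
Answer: 215823/35263 ≈ 6.1204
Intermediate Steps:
h(O) = -3/2 - 2*O²/3 (h(O) = -3/2 + ((O*O)*(-4))/6 = -3/2 + (O²*(-4))/6 = -3/2 + (-4*O²)/6 = -3/2 - 2*O²/3)
D(F, J) = -2 + F*(3/2 + 2*F²/3) (D(F, J) = -2 + ((-3/2 - 2*F²/3)*(-1))*F = -2 + (3/2 + 2*F²/3)*F = -2 + F*(3/2 + 2*F²/3))
71941/D(26, -91) = 71941/(-2 + (⅙)*26*(9 + 4*26²)) = 71941/(-2 + (⅙)*26*(9 + 4*676)) = 71941/(-2 + (⅙)*26*(9 + 2704)) = 71941/(-2 + (⅙)*26*2713) = 71941/(-2 + 35269/3) = 71941/(35263/3) = 71941*(3/35263) = 215823/35263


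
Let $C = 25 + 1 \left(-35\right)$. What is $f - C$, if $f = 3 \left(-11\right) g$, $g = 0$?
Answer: $10$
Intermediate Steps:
$f = 0$ ($f = 3 \left(-11\right) 0 = \left(-33\right) 0 = 0$)
$C = -10$ ($C = 25 - 35 = -10$)
$f - C = 0 - -10 = 0 + 10 = 10$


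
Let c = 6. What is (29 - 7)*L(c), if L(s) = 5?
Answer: 110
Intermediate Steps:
(29 - 7)*L(c) = (29 - 7)*5 = 22*5 = 110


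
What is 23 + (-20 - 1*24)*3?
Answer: -109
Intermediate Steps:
23 + (-20 - 1*24)*3 = 23 + (-20 - 24)*3 = 23 - 44*3 = 23 - 132 = -109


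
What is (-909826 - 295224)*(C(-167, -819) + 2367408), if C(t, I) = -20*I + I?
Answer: -2871596793450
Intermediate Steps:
C(t, I) = -19*I
(-909826 - 295224)*(C(-167, -819) + 2367408) = (-909826 - 295224)*(-19*(-819) + 2367408) = -1205050*(15561 + 2367408) = -1205050*2382969 = -2871596793450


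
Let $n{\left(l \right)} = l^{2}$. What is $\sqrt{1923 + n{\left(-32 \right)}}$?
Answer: $\sqrt{2947} \approx 54.286$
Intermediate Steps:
$\sqrt{1923 + n{\left(-32 \right)}} = \sqrt{1923 + \left(-32\right)^{2}} = \sqrt{1923 + 1024} = \sqrt{2947}$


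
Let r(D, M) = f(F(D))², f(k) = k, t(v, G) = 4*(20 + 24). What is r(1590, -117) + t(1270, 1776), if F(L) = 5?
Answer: 201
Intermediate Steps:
t(v, G) = 176 (t(v, G) = 4*44 = 176)
r(D, M) = 25 (r(D, M) = 5² = 25)
r(1590, -117) + t(1270, 1776) = 25 + 176 = 201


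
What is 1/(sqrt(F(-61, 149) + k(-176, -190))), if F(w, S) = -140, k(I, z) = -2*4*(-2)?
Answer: -I*sqrt(31)/62 ≈ -0.089803*I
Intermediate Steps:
k(I, z) = 16 (k(I, z) = -8*(-2) = 16)
1/(sqrt(F(-61, 149) + k(-176, -190))) = 1/(sqrt(-140 + 16)) = 1/(sqrt(-124)) = 1/(2*I*sqrt(31)) = -I*sqrt(31)/62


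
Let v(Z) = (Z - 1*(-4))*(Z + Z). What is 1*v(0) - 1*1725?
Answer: -1725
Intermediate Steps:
v(Z) = 2*Z*(4 + Z) (v(Z) = (Z + 4)*(2*Z) = (4 + Z)*(2*Z) = 2*Z*(4 + Z))
1*v(0) - 1*1725 = 1*(2*0*(4 + 0)) - 1*1725 = 1*(2*0*4) - 1725 = 1*0 - 1725 = 0 - 1725 = -1725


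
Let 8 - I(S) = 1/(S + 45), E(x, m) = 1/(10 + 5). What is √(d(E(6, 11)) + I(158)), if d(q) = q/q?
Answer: √370678/203 ≈ 2.9992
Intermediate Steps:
E(x, m) = 1/15
d(q) = 1
I(S) = 8 - 1/(45 + S) (I(S) = 8 - 1/(S + 45) = 8 - 1/(45 + S))
√(d(E(6, 11)) + I(158)) = √(1 + (359 + 8*158)/(45 + 158)) = √(1 + (359 + 1264)/203) = √(1 + (1/203)*1623) = √(1 + 1623/203) = √(1826/203) = √370678/203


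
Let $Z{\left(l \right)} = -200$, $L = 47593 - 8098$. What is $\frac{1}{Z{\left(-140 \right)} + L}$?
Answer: $\frac{1}{39295} \approx 2.5449 \cdot 10^{-5}$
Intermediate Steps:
$L = 39495$
$\frac{1}{Z{\left(-140 \right)} + L} = \frac{1}{-200 + 39495} = \frac{1}{39295}$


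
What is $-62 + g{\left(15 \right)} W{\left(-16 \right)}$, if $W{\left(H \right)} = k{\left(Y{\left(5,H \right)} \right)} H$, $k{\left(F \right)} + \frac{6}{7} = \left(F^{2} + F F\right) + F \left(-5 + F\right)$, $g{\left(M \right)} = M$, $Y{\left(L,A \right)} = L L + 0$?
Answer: $- \frac{2938994}{7} \approx -4.1986 \cdot 10^{5}$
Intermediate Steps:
$Y{\left(L,A \right)} = L^{2}$ ($Y{\left(L,A \right)} = L^{2} + 0 = L^{2}$)
$k{\left(F \right)} = - \frac{6}{7} + 2 F^{2} + F \left(-5 + F\right)$ ($k{\left(F \right)} = - \frac{6}{7} + \left(\left(F^{2} + F F\right) + F \left(-5 + F\right)\right) = - \frac{6}{7} + \left(\left(F^{2} + F^{2}\right) + F \left(-5 + F\right)\right) = - \frac{6}{7} + \left(2 F^{2} + F \left(-5 + F\right)\right) = - \frac{6}{7} + 2 F^{2} + F \left(-5 + F\right)$)
$W{\left(H \right)} = \frac{12244 H}{7}$ ($W{\left(H \right)} = \left(- \frac{6}{7} - 5 \cdot 5^{2} + 3 \left(5^{2}\right)^{2}\right) H = \left(- \frac{6}{7} - 125 + 3 \cdot 25^{2}\right) H = \left(- \frac{6}{7} - 125 + 3 \cdot 625\right) H = \left(- \frac{6}{7} - 125 + 1875\right) H = \frac{12244 H}{7}$)
$-62 + g{\left(15 \right)} W{\left(-16 \right)} = -62 + 15 \cdot \frac{12244}{7} \left(-16\right) = -62 + 15 \left(- \frac{195904}{7}\right) = -62 - \frac{2938560}{7} = - \frac{2938994}{7}$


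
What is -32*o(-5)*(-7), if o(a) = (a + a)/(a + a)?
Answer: 224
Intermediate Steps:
o(a) = 1 (o(a) = (2*a)/((2*a)) = (2*a)*(1/(2*a)) = 1)
-32*o(-5)*(-7) = -32*1*(-7) = -32*(-7) = 224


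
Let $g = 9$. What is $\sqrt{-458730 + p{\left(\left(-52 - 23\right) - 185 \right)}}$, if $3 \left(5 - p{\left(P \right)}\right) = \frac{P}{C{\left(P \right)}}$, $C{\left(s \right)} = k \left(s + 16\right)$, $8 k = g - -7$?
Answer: $\frac{i \sqrt{61448989890}}{366} \approx 677.29 i$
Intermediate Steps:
$k = 2$ ($k = \frac{9 - -7}{8} = \frac{9 + 7}{8} = \frac{1}{8} \cdot 16 = 2$)
$C{\left(s \right)} = 32 + 2 s$ ($C{\left(s \right)} = 2 \left(s + 16\right) = 2 \left(16 + s\right) = 32 + 2 s$)
$p{\left(P \right)} = 5 - \frac{P}{3 \left(32 + 2 P\right)}$ ($p{\left(P \right)} = 5 - \frac{P \frac{1}{32 + 2 P}}{3} = 5 - \frac{P}{3 \left(32 + 2 P\right)}$)
$\sqrt{-458730 + p{\left(\left(-52 - 23\right) - 185 \right)}} = \sqrt{-458730 + \frac{480 + 29 \left(\left(-52 - 23\right) - 185\right)}{6 \left(16 - 260\right)}} = \sqrt{-458730 + \frac{480 + 29 \left(-75 - 185\right)}{6 \left(16 - 260\right)}} = \sqrt{-458730 + \frac{480 + 29 \left(-260\right)}{6 \left(16 - 260\right)}} = \sqrt{-458730 + \frac{480 - 7540}{6 \left(-244\right)}} = \sqrt{-458730 + \frac{1}{6} \left(- \frac{1}{244}\right) \left(-7060\right)} = \sqrt{-458730 + \frac{1765}{366}} = \sqrt{- \frac{167893415}{366}} = \frac{i \sqrt{61448989890}}{366}$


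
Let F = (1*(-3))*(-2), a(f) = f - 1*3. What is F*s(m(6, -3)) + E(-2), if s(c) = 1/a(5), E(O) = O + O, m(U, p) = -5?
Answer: -1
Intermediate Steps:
a(f) = -3 + f (a(f) = f - 3 = -3 + f)
E(O) = 2*O
s(c) = 1/2 (s(c) = 1/(-3 + 5) = 1/2)
F = 6 (F = -3*(-2) = 6)
F*s(m(6, -3)) + E(-2) = 6*(1/2) + 2*(-2) = 3 - 4 = -1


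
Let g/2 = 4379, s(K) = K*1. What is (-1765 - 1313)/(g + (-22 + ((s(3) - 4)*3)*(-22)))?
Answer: -57/163 ≈ -0.34969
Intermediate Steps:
s(K) = K
g = 8758 (g = 2*4379 = 8758)
(-1765 - 1313)/(g + (-22 + ((s(3) - 4)*3)*(-22))) = (-1765 - 1313)/(8758 + (-22 + ((3 - 4)*3)*(-22))) = -3078/(8758 + (-22 - 1*3*(-22))) = -3078/(8758 + (-22 - 3*(-22))) = -3078/(8758 + (-22 + 66)) = -3078/(8758 + 44) = -3078/8802 = -3078*1/8802 = -57/163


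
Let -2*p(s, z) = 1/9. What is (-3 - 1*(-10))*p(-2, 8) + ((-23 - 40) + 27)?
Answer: -655/18 ≈ -36.389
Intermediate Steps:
p(s, z) = -1/18 (p(s, z) = -½/9 = -½*⅑ = -1/18)
(-3 - 1*(-10))*p(-2, 8) + ((-23 - 40) + 27) = (-3 - 1*(-10))*(-1/18) + ((-23 - 40) + 27) = (-3 + 10)*(-1/18) + (-63 + 27) = 7*(-1/18) - 36 = -7/18 - 36 = -655/18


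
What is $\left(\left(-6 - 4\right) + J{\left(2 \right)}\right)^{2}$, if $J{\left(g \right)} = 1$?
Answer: $81$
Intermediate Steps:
$\left(\left(-6 - 4\right) + J{\left(2 \right)}\right)^{2} = \left(\left(-6 - 4\right) + 1\right)^{2} = \left(-10 + 1\right)^{2} = \left(-9\right)^{2} = 81$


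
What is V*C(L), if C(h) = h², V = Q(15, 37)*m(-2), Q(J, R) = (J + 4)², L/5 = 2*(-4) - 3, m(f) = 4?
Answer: 4368100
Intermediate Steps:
L = -55 (L = 5*(2*(-4) - 3) = 5*(-8 - 3) = 5*(-11) = -55)
Q(J, R) = (4 + J)²
V = 1444 (V = (4 + 15)²*4 = 19²*4 = 361*4 = 1444)
V*C(L) = 1444*(-55)² = 1444*3025 = 4368100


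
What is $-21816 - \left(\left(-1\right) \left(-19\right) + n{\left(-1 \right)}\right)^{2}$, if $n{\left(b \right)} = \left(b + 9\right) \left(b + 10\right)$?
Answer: $-30097$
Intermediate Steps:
$n{\left(b \right)} = \left(9 + b\right) \left(10 + b\right)$
$-21816 - \left(\left(-1\right) \left(-19\right) + n{\left(-1 \right)}\right)^{2} = -21816 - \left(\left(-1\right) \left(-19\right) + \left(90 + \left(-1\right)^{2} + 19 \left(-1\right)\right)\right)^{2} = -21816 - \left(19 + \left(90 + 1 - 19\right)\right)^{2} = -21816 - \left(19 + 72\right)^{2} = -21816 - 91^{2} = -21816 - 8281 = -30097$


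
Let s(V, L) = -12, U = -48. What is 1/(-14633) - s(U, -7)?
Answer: 175595/14633 ≈ 12.000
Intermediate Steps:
1/(-14633) - s(U, -7) = 1/(-14633) - 1*(-12) = -1/14633 + 12 = 175595/14633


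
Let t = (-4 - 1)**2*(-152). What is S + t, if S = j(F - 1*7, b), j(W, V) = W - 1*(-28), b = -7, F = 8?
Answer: -3771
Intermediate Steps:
j(W, V) = 28 + W (j(W, V) = W + 28 = 28 + W)
S = 29 (S = 28 + (8 - 1*7) = 28 + (8 - 7) = 28 + 1 = 29)
t = -3800 (t = (-5)**2*(-152) = 25*(-152) = -3800)
S + t = 29 - 3800 = -3771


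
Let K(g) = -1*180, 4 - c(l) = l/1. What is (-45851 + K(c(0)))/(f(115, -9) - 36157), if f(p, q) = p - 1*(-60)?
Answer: 46031/35982 ≈ 1.2793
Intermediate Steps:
f(p, q) = 60 + p (f(p, q) = p + 60 = 60 + p)
c(l) = 4 - l (c(l) = 4 - l/1 = 4 - l)
K(g) = -180
(-45851 + K(c(0)))/(f(115, -9) - 36157) = (-45851 - 180)/((60 + 115) - 36157) = -46031/(175 - 36157) = -46031/(-35982) = -46031*(-1/35982) = 46031/35982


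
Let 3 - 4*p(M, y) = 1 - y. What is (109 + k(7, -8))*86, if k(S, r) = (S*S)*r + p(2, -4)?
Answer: -24381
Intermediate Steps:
p(M, y) = ½ + y/4 (p(M, y) = ¾ - (1 - y)/4 = ¾ + (-¼ + y/4) = ½ + y/4)
k(S, r) = -½ + r*S² (k(S, r) = (S*S)*r + (½ + (¼)*(-4)) = S²*r + (½ - 1) = r*S² - ½ = -½ + r*S²)
(109 + k(7, -8))*86 = (109 + (-½ - 8*7²))*86 = (109 + (-½ - 8*49))*86 = (109 + (-½ - 392))*86 = (109 - 785/2)*86 = -567/2*86 = -24381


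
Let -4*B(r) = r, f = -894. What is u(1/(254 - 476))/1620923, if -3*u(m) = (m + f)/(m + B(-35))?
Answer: 396938/18882132027 ≈ 2.1022e-5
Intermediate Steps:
B(r) = -r/4
u(m) = -(-894 + m)/(3*(35/4 + m)) (u(m) = -(m - 894)/(3*(m - ¼*(-35))) = -(-894 + m)/(3*(m + 35/4)) = -(-894 + m)/(3*(35/4 + m)))
u(1/(254 - 476))/1620923 = (4*(894 - 1/(254 - 476))/(3*(35 + 4/(254 - 476))))/1620923 = (4*(894 - 1/(-222))/(3*(35 + 4/(-222))))*(1/1620923) = (4*(894 - 1*(-1/222))/(3*(35 + 4*(-1/222))))*(1/1620923) = (4*(894 + 1/222)/(3*(35 - 2/111)))*(1/1620923) = ((4/3)*(198469/222)/(3883/111))*(1/1620923) = ((4/3)*(111/3883)*(198469/222))*(1/1620923) = (396938/11649)*(1/1620923) = 396938/18882132027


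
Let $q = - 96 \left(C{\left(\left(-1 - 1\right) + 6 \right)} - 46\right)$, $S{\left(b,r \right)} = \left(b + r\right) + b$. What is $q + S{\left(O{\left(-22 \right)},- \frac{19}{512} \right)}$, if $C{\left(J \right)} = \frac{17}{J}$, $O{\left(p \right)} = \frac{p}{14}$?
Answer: $\frac{14353275}{3584} \approx 4004.8$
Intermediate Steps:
$O{\left(p \right)} = \frac{p}{14}$ ($O{\left(p \right)} = p \frac{1}{14} = \frac{p}{14}$)
$S{\left(b,r \right)} = r + 2 b$
$q = 4008$ ($q = - 96 \left(\frac{17}{\left(-1 - 1\right) + 6} - 46\right) = - 96 \left(\frac{17}{-2 + 6} - 46\right) = - 96 \left(\frac{17}{4} - 46\right) = \left(-96\right) \left(- \frac{167}{4}\right) = 4008$)
$q + S{\left(O{\left(-22 \right)},- \frac{19}{512} \right)} = 4008 + \left(- \frac{19}{512} + 2 \cdot \frac{1}{14} \left(-22\right)\right) = 4008 + \left(\left(-19\right) \frac{1}{512} + 2 \left(- \frac{11}{7}\right)\right) = 4008 - \frac{11397}{3584} = \frac{14353275}{3584}$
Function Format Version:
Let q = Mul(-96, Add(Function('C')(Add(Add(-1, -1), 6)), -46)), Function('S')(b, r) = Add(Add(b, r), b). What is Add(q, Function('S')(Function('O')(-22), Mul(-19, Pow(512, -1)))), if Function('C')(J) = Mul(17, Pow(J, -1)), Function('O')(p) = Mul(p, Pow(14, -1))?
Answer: Rational(14353275, 3584) ≈ 4004.8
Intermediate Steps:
Function('O')(p) = Mul(Rational(1, 14), p) (Function('O')(p) = Mul(p, Rational(1, 14)) = Mul(Rational(1, 14), p))
Function('S')(b, r) = Add(r, Mul(2, b))
q = 4008 (q = Mul(-96, Add(Mul(17, Pow(Add(Add(-1, -1), 6), -1)), -46)) = Mul(-96, Add(Mul(17, Pow(Add(-2, 6), -1)), -46)) = Mul(-96, Add(Mul(17, Pow(4, -1)), -46)) = Mul(-96, Add(Mul(17, Rational(1, 4)), -46)) = Mul(-96, Add(Rational(17, 4), -46)) = Mul(-96, Rational(-167, 4)) = 4008)
Add(q, Function('S')(Function('O')(-22), Mul(-19, Pow(512, -1)))) = Add(4008, Add(Mul(-19, Pow(512, -1)), Mul(2, Mul(Rational(1, 14), -22)))) = Add(4008, Add(Mul(-19, Rational(1, 512)), Mul(2, Rational(-11, 7)))) = Add(4008, Add(Rational(-19, 512), Rational(-22, 7))) = Add(4008, Rational(-11397, 3584)) = Rational(14353275, 3584)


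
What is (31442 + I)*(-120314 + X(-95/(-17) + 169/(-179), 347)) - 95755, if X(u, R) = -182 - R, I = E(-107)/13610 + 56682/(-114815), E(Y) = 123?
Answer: -237494009294991433/62505286 ≈ -3.7996e+9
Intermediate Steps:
I = -30292791/62505286 (I = 123/13610 + 56682/(-114815) = 123*(1/13610) + 56682*(-1/114815) = 123/13610 - 56682/114815 = -30292791/62505286 ≈ -0.48464)
(31442 + I)*(-120314 + X(-95/(-17) + 169/(-179), 347)) - 95755 = (31442 - 30292791/62505286)*(-120314 + (-182 - 1*347)) - 95755 = 1965260909621*(-120314 + (-182 - 347))/62505286 - 95755 = 1965260909621*(-120314 - 529)/62505286 - 95755 = (1965260909621/62505286)*(-120843) - 95755 = -237488024101330503/62505286 - 95755 = -237494009294991433/62505286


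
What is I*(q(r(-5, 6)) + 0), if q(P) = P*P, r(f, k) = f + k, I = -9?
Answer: -9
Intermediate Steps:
q(P) = P²
I*(q(r(-5, 6)) + 0) = -9*((-5 + 6)² + 0) = -9*(1² + 0) = -9*(1 + 0) = -9*1 = -9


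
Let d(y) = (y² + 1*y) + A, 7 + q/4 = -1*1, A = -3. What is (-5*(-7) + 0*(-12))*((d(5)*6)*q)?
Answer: -181440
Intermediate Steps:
q = -32 (q = -28 + 4*(-1*1) = -28 + 4*(-1) = -28 - 4 = -32)
d(y) = -3 + y + y² (d(y) = (y² + 1*y) - 3 = (y² + y) - 3 = (y + y²) - 3 = -3 + y + y²)
(-5*(-7) + 0*(-12))*((d(5)*6)*q) = (-5*(-7) + 0*(-12))*(((-3 + 5 + 5²)*6)*(-32)) = (35 + 0)*(((-3 + 5 + 25)*6)*(-32)) = 35*((27*6)*(-32)) = 35*(162*(-32)) = 35*(-5184) = -181440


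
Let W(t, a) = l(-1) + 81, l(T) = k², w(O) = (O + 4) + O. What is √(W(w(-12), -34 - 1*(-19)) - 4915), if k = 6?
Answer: I*√4798 ≈ 69.268*I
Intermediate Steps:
w(O) = 4 + 2*O (w(O) = (4 + O) + O = 4 + 2*O)
l(T) = 36 (l(T) = 6² = 36)
W(t, a) = 117 (W(t, a) = 36 + 81 = 117)
√(W(w(-12), -34 - 1*(-19)) - 4915) = √(117 - 4915) = √(-4798) = I*√4798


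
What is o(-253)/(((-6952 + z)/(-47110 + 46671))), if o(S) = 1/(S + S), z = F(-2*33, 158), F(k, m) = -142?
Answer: -439/3589564 ≈ -0.00012230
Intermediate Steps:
z = -142
o(S) = 1/(2*S)
o(-253)/(((-6952 + z)/(-47110 + 46671))) = ((½)/(-253))/(((-6952 - 142)/(-47110 + 46671))) = ((½)*(-1/253))/((-7094/(-439))) = -1/(506*((-7094*(-1/439)))) = -1/(506*7094/439) = -1/506*439/7094 = -439/3589564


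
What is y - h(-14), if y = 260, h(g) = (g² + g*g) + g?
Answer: -118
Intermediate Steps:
h(g) = g + 2*g² (h(g) = (g² + g²) + g = 2*g² + g = g + 2*g²)
y - h(-14) = 260 - (-14)*(1 + 2*(-14)) = 260 - (-14)*(1 - 28) = 260 - (-14)*(-27) = 260 - 1*378 = 260 - 378 = -118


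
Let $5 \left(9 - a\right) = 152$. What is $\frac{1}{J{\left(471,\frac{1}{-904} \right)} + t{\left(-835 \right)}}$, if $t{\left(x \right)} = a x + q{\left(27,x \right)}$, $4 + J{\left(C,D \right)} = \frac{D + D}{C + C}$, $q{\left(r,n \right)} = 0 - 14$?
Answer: $\frac{425784}{7600670183} \approx 5.6019 \cdot 10^{-5}$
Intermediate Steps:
$a = - \frac{107}{5}$ ($a = 9 - \frac{152}{5} = - \frac{107}{5} \approx -21.4$)
$q{\left(r,n \right)} = -14$
$J{\left(C,D \right)} = -4 + \frac{D}{C}$ ($J{\left(C,D \right)} = -4 + \frac{D + D}{C + C} = -4 + \frac{2 D}{2 C} = -4 + 2 D \frac{1}{2 C} = -4 + \frac{D}{C}$)
$t{\left(x \right)} = -14 - \frac{107 x}{5}$ ($t{\left(x \right)} = - \frac{107 x}{5} - 14 = -14 - \frac{107 x}{5}$)
$\frac{1}{J{\left(471,\frac{1}{-904} \right)} + t{\left(-835 \right)}} = \frac{1}{\left(-4 + \frac{1}{\left(-904\right) 471}\right) - -17855} = \frac{1}{\left(-4 - \frac{1}{425784}\right) + \left(-14 + 17869\right)} = \frac{1}{\left(-4 - \frac{1}{425784}\right) + 17855} = \frac{1}{- \frac{1703137}{425784} + 17855} = \frac{1}{\frac{7600670183}{425784}} = \frac{425784}{7600670183}$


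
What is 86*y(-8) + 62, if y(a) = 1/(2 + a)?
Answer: 143/3 ≈ 47.667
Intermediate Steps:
86*y(-8) + 62 = 86/(2 - 8) + 62 = 86/(-6) + 62 = 86*(-1/6) + 62 = -43/3 + 62 = 143/3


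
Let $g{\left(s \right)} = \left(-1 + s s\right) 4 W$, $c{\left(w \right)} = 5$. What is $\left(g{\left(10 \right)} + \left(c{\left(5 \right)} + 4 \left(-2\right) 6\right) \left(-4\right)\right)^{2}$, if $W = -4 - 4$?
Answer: $8976016$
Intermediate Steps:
$W = -8$
$g{\left(s \right)} = 32 - 32 s^{2}$ ($g{\left(s \right)} = \left(-1 + s s\right) 4 \left(-8\right) = \left(-1 + s^{2}\right) 4 \left(-8\right) = \left(-4 + 4 s^{2}\right) \left(-8\right) = 32 - 32 s^{2}$)
$\left(g{\left(10 \right)} + \left(c{\left(5 \right)} + 4 \left(-2\right) 6\right) \left(-4\right)\right)^{2} = \left(\left(32 - 32 \cdot 10^{2}\right) + \left(5 + 4 \left(-2\right) 6\right) \left(-4\right)\right)^{2} = \left(\left(32 - 3200\right) + \left(5 - 48\right) \left(-4\right)\right)^{2} = \left(-3168 - -172\right)^{2} = \left(-3168 + 172\right)^{2} = \left(-2996\right)^{2} = 8976016$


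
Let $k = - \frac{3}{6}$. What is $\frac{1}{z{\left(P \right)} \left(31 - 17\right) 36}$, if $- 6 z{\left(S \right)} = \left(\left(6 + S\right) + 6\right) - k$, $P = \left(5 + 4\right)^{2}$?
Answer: $- \frac{1}{7854} \approx -0.00012732$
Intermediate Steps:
$k = - \frac{1}{2}$ ($k = \left(-3\right) \frac{1}{6} = - \frac{1}{2} \approx -0.5$)
$P = 81$ ($P = 9^{2} = 81$)
$z{\left(S \right)} = - \frac{25}{12} - \frac{S}{6}$ ($z{\left(S \right)} = - \frac{\left(\left(6 + S\right) + 6\right) - - \frac{1}{2}}{6} = - \frac{\left(12 + S\right) + \frac{1}{2}}{6} = - \frac{\frac{25}{2} + S}{6} = - \frac{25}{12} - \frac{S}{6}$)
$\frac{1}{z{\left(P \right)} \left(31 - 17\right) 36} = \frac{1}{\left(- \frac{25}{12} - \frac{27}{2}\right) \left(31 - 17\right) 36} = \frac{1}{\left(- \frac{25}{12} - \frac{27}{2}\right) 14 \cdot 36} = \frac{1}{\left(- \frac{187}{12}\right) 504} = \frac{1}{-7854} = - \frac{1}{7854}$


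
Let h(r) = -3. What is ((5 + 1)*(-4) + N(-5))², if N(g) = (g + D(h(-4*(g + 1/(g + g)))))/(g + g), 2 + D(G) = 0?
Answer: 54289/100 ≈ 542.89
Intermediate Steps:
D(G) = -2 (D(G) = -2 + 0 = -2)
N(g) = (-2 + g)/(2*g) (N(g) = (g - 2)/(g + g) = (-2 + g)/((2*g)) = (-2 + g)*(1/(2*g)) = (-2 + g)/(2*g))
((5 + 1)*(-4) + N(-5))² = ((5 + 1)*(-4) + (½)*(-2 - 5)/(-5))² = (6*(-4) + (½)*(-⅕)*(-7))² = (-24 + 7/10)² = (-233/10)² = 54289/100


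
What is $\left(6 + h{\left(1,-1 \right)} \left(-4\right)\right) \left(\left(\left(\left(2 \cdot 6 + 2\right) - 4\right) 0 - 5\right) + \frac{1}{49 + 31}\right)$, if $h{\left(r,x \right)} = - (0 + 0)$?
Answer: $- \frac{1197}{40} \approx -29.925$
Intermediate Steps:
$h{\left(r,x \right)} = 0$ ($h{\left(r,x \right)} = \left(-1\right) 0 = 0$)
$\left(6 + h{\left(1,-1 \right)} \left(-4\right)\right) \left(\left(\left(\left(2 \cdot 6 + 2\right) - 4\right) 0 - 5\right) + \frac{1}{49 + 31}\right) = \left(6 + 0 \left(-4\right)\right) \left(\left(\left(\left(2 \cdot 6 + 2\right) - 4\right) 0 - 5\right) + \frac{1}{49 + 31}\right) = \left(6 + 0\right) \left(\left(\left(\left(12 + 2\right) - 4\right) 0 - 5\right) + \frac{1}{80}\right) = 6 \left(\left(\left(14 - 4\right) 0 - 5\right) + \frac{1}{80}\right) = 6 \left(\left(10 \cdot 0 - 5\right) + \frac{1}{80}\right) = 6 \left(\left(0 - 5\right) + \frac{1}{80}\right) = 6 \left(-5 + \frac{1}{80}\right) = 6 \left(- \frac{399}{80}\right) = - \frac{1197}{40}$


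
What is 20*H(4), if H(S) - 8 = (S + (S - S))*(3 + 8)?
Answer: 1040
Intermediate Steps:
H(S) = 8 + 11*S (H(S) = 8 + (S + (S - S))*(3 + 8) = 8 + (S + 0)*11 = 8 + S*11 = 8 + 11*S)
20*H(4) = 20*(8 + 11*4) = 20*(8 + 44) = 20*52 = 1040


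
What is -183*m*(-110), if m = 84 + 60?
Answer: 2898720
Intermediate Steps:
m = 144
-183*m*(-110) = -183*144*(-110) = -26352*(-110) = 2898720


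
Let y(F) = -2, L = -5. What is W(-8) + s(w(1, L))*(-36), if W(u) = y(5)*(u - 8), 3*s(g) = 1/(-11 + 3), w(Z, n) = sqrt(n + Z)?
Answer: 67/2 ≈ 33.500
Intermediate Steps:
w(Z, n) = sqrt(Z + n)
s(g) = -1/24 (s(g) = 1/(3*(-11 + 3)) = (1/3)/(-8) = (1/3)*(-1/8) = -1/24)
W(u) = 16 - 2*u (W(u) = -2*(u - 8) = -2*(-8 + u) = 16 - 2*u)
W(-8) + s(w(1, L))*(-36) = (16 - 2*(-8)) - 1/24*(-36) = (16 + 16) + 3/2 = 32 + 3/2 = 67/2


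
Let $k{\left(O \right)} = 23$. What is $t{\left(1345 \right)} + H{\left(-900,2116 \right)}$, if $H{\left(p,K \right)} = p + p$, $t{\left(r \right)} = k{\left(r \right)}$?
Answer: $-1777$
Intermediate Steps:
$t{\left(r \right)} = 23$
$H{\left(p,K \right)} = 2 p$
$t{\left(1345 \right)} + H{\left(-900,2116 \right)} = 23 + 2 \left(-900\right) = 23 - 1800 = -1777$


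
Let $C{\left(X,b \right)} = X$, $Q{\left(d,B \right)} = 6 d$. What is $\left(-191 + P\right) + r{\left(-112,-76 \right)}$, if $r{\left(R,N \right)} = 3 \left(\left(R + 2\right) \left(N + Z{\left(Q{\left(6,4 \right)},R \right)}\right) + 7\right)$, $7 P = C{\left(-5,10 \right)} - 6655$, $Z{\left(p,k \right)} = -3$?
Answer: $\frac{174640}{7} \approx 24949.0$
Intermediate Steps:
$P = - \frac{6660}{7}$ ($P = \frac{-5 - 6655}{7} = \frac{1}{7} \left(-6660\right) = - \frac{6660}{7} \approx -951.43$)
$r{\left(R,N \right)} = 21 + 3 \left(-3 + N\right) \left(2 + R\right)$ ($r{\left(R,N \right)} = 3 \left(\left(R + 2\right) \left(N - 3\right) + 7\right) = 3 \left(\left(2 + R\right) \left(-3 + N\right) + 7\right) = 3 \left(\left(-3 + N\right) \left(2 + R\right) + 7\right) = 3 \left(7 + \left(-3 + N\right) \left(2 + R\right)\right) = 21 + 3 \left(-3 + N\right) \left(2 + R\right)$)
$\left(-191 + P\right) + r{\left(-112,-76 \right)} = \left(-191 - \frac{6660}{7}\right) + \left(3 - -1008 + 6 \left(-76\right) + 3 \left(-76\right) \left(-112\right)\right) = - \frac{7997}{7} + \left(3 + 1008 - 456 + 25536\right) = - \frac{7997}{7} + 26091 = \frac{174640}{7}$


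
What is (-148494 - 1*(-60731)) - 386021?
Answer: -473784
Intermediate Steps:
(-148494 - 1*(-60731)) - 386021 = (-148494 + 60731) - 386021 = -87763 - 386021 = -473784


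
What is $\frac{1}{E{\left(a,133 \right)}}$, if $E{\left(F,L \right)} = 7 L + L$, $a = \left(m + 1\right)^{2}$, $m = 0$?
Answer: $\frac{1}{1064} \approx 0.00093985$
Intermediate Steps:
$a = 1$ ($a = \left(0 + 1\right)^{2} = 1^{2} = 1$)
$E{\left(F,L \right)} = 8 L$
$\frac{1}{E{\left(a,133 \right)}} = \frac{1}{8 \cdot 133} = \frac{1}{1064}$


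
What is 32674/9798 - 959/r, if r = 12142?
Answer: 193665713/59483658 ≈ 3.2558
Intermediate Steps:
32674/9798 - 959/r = 32674/9798 - 959/12142 = 32674*(1/9798) - 959*1/12142 = 16337/4899 - 959/12142 = 193665713/59483658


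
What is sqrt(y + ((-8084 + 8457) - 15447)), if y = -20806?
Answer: 2*I*sqrt(8970) ≈ 189.42*I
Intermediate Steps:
sqrt(y + ((-8084 + 8457) - 15447)) = sqrt(-20806 + ((-8084 + 8457) - 15447)) = sqrt(-20806 + (373 - 15447)) = sqrt(-20806 - 15074) = sqrt(-35880) = 2*I*sqrt(8970)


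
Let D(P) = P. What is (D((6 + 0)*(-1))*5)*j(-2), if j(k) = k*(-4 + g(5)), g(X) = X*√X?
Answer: -240 + 300*√5 ≈ 430.82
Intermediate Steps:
g(X) = X^(3/2)
j(k) = k*(-4 + 5*√5) (j(k) = k*(-4 + 5^(3/2)) = k*(-4 + 5*√5))
(D((6 + 0)*(-1))*5)*j(-2) = (((6 + 0)*(-1))*5)*(-2*(-4 + 5*√5)) = ((6*(-1))*5)*(8 - 10*√5) = (-6*5)*(8 - 10*√5) = -30*(8 - 10*√5) = -240 + 300*√5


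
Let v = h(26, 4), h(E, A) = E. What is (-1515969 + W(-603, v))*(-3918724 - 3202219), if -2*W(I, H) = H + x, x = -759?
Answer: 21585038026315/2 ≈ 1.0793e+13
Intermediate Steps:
v = 26
W(I, H) = 759/2 - H/2 (W(I, H) = -(H - 759)/2 = -(-759 + H)/2 = 759/2 - H/2)
(-1515969 + W(-603, v))*(-3918724 - 3202219) = (-1515969 + (759/2 - 1/2*26))*(-3918724 - 3202219) = (-1515969 + (759/2 - 13))*(-7120943) = (-1515969 + 733/2)*(-7120943) = -3031205/2*(-7120943) = 21585038026315/2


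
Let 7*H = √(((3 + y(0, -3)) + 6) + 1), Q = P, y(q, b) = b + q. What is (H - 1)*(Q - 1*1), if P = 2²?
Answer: -3 + 3*√7/7 ≈ -1.8661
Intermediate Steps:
P = 4
Q = 4
H = √7/7 (H = √(((3 + (-3 + 0)) + 6) + 1)/7 = √(((3 - 3) + 6) + 1)/7 = √((0 + 6) + 1)/7 = √(6 + 1)/7 = √7/7 ≈ 0.37796)
(H - 1)*(Q - 1*1) = (√7/7 - 1)*(4 - 1*1) = (-1 + √7/7)*(4 - 1) = (-1 + √7/7)*3 = -3 + 3*√7/7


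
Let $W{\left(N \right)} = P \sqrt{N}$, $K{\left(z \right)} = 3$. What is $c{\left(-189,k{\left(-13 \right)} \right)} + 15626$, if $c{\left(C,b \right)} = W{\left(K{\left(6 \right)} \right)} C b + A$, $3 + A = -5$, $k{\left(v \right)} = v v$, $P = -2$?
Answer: $15618 + 63882 \sqrt{3} \approx 1.2626 \cdot 10^{5}$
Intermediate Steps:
$k{\left(v \right)} = v^{2}$
$A = -8$ ($A = -3 - 5 = -8$)
$W{\left(N \right)} = - 2 \sqrt{N}$
$c{\left(C,b \right)} = -8 - 2 C b \sqrt{3}$ ($c{\left(C,b \right)} = - 2 \sqrt{3} C b - 8 = - 2 C \sqrt{3} b - 8 = - 2 C b \sqrt{3} - 8 = -8 - 2 C b \sqrt{3}$)
$c{\left(-189,k{\left(-13 \right)} \right)} + 15626 = \left(-8 - - 378 \left(-13\right)^{2} \sqrt{3}\right) + 15626 = \left(-8 - \left(-378\right) 169 \sqrt{3}\right) + 15626 = \left(-8 + 63882 \sqrt{3}\right) + 15626 = 15618 + 63882 \sqrt{3}$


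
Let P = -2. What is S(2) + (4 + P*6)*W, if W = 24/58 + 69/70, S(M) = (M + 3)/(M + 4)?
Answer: -63109/6090 ≈ -10.363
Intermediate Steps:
S(M) = (3 + M)/(4 + M)
W = 2841/2030 (W = 24*(1/58) + 69*(1/70) = 12/29 + 69/70 = 2841/2030 ≈ 1.3995)
S(2) + (4 + P*6)*W = (3 + 2)/(4 + 2) + (4 - 2*6)*(2841/2030) = 5/6 + (4 - 12)*(2841/2030) = (⅙)*5 - 8*2841/2030 = ⅚ - 11364/1015 = -63109/6090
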